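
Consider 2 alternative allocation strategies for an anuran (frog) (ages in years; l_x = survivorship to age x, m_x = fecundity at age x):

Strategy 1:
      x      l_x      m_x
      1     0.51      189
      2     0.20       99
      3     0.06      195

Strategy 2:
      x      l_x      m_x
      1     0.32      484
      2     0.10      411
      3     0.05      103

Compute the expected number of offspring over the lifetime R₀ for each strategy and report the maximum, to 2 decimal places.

201.13

Strategy 1: R₀ = 0.51×189 + 0.20×99 + 0.06×195 = 127.8900
Strategy 2: R₀ = 0.32×484 + 0.10×411 + 0.05×103 = 201.1300
Highest R₀: strategy 2 with 201.1300.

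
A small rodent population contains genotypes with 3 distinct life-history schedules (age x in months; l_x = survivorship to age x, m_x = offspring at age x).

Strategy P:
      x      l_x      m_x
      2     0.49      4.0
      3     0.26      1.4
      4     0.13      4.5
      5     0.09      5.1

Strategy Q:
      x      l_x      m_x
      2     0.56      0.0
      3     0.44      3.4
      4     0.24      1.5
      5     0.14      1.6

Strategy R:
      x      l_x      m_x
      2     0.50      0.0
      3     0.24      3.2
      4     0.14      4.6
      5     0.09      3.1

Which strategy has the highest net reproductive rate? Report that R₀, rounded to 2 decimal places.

Strategy P: R₀ = 0.49×4.0 + 0.26×1.4 + 0.13×4.5 + 0.09×5.1 = 3.3680
Strategy Q: R₀ = 0.56×0.0 + 0.44×3.4 + 0.24×1.5 + 0.14×1.6 = 2.0800
Strategy R: R₀ = 0.50×0.0 + 0.24×3.2 + 0.14×4.6 + 0.09×3.1 = 1.6910
Highest R₀: strategy P with 3.3680.

3.37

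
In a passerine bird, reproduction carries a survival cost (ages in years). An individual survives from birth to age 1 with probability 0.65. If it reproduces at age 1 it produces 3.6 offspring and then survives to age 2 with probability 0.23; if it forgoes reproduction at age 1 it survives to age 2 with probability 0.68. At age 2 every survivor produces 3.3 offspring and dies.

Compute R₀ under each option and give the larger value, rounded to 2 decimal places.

2.83

breed at age 1: R₀ = 0.65 × (3.6 + 0.23 × 3.3) = 0.65 × 4.3590 = 2.8334
delay to age 2: R₀ = 0.65 × (0.68 × 3.3) = 0.65 × 2.2440 = 1.4586
Higher: breed at age 1 (2.8334).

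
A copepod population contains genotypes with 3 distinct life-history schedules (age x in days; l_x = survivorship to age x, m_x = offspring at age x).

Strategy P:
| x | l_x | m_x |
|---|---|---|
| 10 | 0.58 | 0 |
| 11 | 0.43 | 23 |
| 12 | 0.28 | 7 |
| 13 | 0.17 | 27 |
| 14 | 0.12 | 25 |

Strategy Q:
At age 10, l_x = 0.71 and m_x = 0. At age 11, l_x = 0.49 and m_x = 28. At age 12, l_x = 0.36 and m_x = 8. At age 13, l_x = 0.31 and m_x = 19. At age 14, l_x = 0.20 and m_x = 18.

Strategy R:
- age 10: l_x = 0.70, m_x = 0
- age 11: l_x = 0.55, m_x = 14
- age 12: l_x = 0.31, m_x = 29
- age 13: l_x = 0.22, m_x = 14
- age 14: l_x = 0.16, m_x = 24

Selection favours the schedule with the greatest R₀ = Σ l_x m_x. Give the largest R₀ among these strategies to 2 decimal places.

Strategy P: R₀ = 0.58×0 + 0.43×23 + 0.28×7 + 0.17×27 + 0.12×25 = 19.4400
Strategy Q: R₀ = 0.71×0 + 0.49×28 + 0.36×8 + 0.31×19 + 0.20×18 = 26.0900
Strategy R: R₀ = 0.70×0 + 0.55×14 + 0.31×29 + 0.22×14 + 0.16×24 = 23.6100
Highest R₀: strategy Q with 26.0900.

26.09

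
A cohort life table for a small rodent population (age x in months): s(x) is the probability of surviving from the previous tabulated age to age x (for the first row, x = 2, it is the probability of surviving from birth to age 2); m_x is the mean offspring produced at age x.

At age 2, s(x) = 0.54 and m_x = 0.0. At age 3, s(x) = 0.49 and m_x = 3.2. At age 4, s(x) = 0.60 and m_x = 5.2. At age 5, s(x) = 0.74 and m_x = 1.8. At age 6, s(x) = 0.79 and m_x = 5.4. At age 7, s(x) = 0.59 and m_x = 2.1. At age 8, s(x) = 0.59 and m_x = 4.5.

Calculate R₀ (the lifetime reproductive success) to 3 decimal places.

Survivorship from birth: l_x = s_2·s_3·…·s_x.
  l_2 = 0.54000
  l_3 = 0.26460
  l_4 = 0.15876
  l_5 = 0.11748
  l_6 = 0.09281
  l_7 = 0.05476
  l_8 = 0.03231
R₀ = Σ l_x m_x:
  age 2: 0.54000 × 0.0 = 0.0000
  age 3: 0.26460 × 3.2 = 0.8467
  age 4: 0.15876 × 5.2 = 0.8256
  age 5: 0.11748 × 1.8 = 0.2115
  age 6: 0.09281 × 5.4 = 0.5012
  age 7: 0.05476 × 2.1 = 0.1150
  age 8: 0.03231 × 4.5 = 0.1454
R₀ = 0.0000 + 0.8467 + 0.8256 + 0.2115 + 0.5012 + 0.1150 + 0.1454 = 2.6453

2.645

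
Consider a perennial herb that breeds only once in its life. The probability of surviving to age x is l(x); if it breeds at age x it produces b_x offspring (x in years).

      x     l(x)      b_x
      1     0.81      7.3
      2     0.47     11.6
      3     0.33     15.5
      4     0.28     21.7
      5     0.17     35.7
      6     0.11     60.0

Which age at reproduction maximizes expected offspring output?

Expected offspring if breeding at age x = l(x) × b_x:
  age 1: 0.81 × 7.3 = 5.913
  age 2: 0.47 × 11.6 = 5.452
  age 3: 0.33 × 15.5 = 5.115
  age 4: 0.28 × 21.7 = 6.076
  age 5: 0.17 × 35.7 = 6.069
  age 6: 0.11 × 60.0 = 6.600
Maximum at age 6 (6.600).

6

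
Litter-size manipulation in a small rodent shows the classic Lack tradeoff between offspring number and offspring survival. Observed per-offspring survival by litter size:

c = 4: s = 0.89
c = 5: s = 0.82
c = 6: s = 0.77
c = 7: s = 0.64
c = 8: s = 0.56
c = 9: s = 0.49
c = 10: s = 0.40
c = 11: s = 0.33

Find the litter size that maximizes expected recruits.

6

Expected recruits = c × s(c):
  c=4: 4 × 0.89 = 3.560
  c=5: 5 × 0.82 = 4.100
  c=6: 6 × 0.77 = 4.620
  c=7: 7 × 0.64 = 4.480
  c=8: 8 × 0.56 = 4.480
  c=9: 9 × 0.49 = 4.410
  c=10: 10 × 0.40 = 4.000
  c=11: 11 × 0.33 = 3.630
Maximum at c = 6 (4.620 recruits).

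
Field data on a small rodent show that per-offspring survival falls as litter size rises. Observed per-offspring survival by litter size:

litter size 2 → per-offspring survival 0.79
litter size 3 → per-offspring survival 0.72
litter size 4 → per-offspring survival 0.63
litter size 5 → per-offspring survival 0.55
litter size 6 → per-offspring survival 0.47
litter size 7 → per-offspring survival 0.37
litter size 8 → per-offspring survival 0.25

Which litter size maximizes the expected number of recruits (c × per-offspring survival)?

Expected recruits = c × s(c):
  c=2: 2 × 0.79 = 1.580
  c=3: 3 × 0.72 = 2.160
  c=4: 4 × 0.63 = 2.520
  c=5: 5 × 0.55 = 2.750
  c=6: 6 × 0.47 = 2.820
  c=7: 7 × 0.37 = 2.590
  c=8: 8 × 0.25 = 2.000
Maximum at c = 6 (2.820 recruits).

6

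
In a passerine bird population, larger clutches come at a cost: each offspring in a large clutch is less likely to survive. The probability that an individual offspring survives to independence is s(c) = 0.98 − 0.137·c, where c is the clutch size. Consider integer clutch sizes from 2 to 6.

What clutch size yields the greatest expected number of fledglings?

4

Expected fledglings = c × s(c):
  c=2: 2 × 0.706 = 1.412
  c=3: 3 × 0.569 = 1.707
  c=4: 4 × 0.432 = 1.728
  c=5: 5 × 0.295 = 1.475
  c=6: 6 × 0.158 = 0.948
Maximum at c = 4 (1.728 fledglings).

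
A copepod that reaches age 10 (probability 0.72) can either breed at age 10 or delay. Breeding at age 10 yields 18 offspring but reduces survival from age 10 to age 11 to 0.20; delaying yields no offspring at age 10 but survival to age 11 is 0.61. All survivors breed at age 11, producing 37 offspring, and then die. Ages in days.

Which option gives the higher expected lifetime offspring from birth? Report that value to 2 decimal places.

18.29

breed at age 10: R₀ = 0.72 × (18 + 0.20 × 37) = 0.72 × 25.4000 = 18.2880
delay to age 11: R₀ = 0.72 × (0.61 × 37) = 0.72 × 22.5700 = 16.2504
Higher: breed at age 10 (18.2880).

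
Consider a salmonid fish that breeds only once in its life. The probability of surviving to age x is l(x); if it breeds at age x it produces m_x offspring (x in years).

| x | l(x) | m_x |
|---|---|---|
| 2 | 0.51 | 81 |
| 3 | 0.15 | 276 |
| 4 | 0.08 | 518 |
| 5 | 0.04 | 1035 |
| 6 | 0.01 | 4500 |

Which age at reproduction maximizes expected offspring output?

6

Expected offspring if breeding at age x = l(x) × m_x:
  age 2: 0.51 × 81 = 41.310
  age 3: 0.15 × 276 = 41.400
  age 4: 0.08 × 518 = 41.440
  age 5: 0.04 × 1035 = 41.400
  age 6: 0.01 × 4500 = 45.000
Maximum at age 6 (45.000).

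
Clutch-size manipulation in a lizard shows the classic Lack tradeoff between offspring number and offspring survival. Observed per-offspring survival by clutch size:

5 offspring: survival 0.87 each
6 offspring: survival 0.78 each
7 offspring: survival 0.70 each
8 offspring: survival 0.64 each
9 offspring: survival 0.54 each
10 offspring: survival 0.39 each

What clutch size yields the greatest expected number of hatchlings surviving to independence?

8

Expected hatchlings surviving to independence = c × s(c):
  c=5: 5 × 0.87 = 4.350
  c=6: 6 × 0.78 = 4.680
  c=7: 7 × 0.70 = 4.900
  c=8: 8 × 0.64 = 5.120
  c=9: 9 × 0.54 = 4.860
  c=10: 10 × 0.39 = 3.900
Maximum at c = 8 (5.120 hatchlings surviving to independence).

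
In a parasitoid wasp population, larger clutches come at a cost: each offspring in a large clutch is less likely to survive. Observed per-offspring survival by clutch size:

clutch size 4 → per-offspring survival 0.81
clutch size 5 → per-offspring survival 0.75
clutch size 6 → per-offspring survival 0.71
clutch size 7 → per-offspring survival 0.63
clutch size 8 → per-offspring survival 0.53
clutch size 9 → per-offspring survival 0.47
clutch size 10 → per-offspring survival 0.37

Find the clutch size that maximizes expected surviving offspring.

Expected surviving offspring = c × s(c):
  c=4: 4 × 0.81 = 3.240
  c=5: 5 × 0.75 = 3.750
  c=6: 6 × 0.71 = 4.260
  c=7: 7 × 0.63 = 4.410
  c=8: 8 × 0.53 = 4.240
  c=9: 9 × 0.47 = 4.230
  c=10: 10 × 0.37 = 3.700
Maximum at c = 7 (4.410 surviving offspring).

7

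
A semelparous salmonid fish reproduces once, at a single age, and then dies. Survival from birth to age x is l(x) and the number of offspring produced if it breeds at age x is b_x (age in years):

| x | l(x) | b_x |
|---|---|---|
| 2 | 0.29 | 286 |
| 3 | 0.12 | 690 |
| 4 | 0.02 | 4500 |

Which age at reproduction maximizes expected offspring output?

Expected offspring if breeding at age x = l(x) × b_x:
  age 2: 0.29 × 286 = 82.940
  age 3: 0.12 × 690 = 82.800
  age 4: 0.02 × 4500 = 90.000
Maximum at age 4 (90.000).

4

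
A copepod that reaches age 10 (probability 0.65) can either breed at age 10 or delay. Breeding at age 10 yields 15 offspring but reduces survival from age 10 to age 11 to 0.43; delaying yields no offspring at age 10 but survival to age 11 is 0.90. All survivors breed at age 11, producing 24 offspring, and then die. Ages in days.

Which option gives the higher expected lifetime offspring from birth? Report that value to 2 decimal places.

16.46

breed at age 10: R₀ = 0.65 × (15 + 0.43 × 24) = 0.65 × 25.3200 = 16.4580
delay to age 11: R₀ = 0.65 × (0.90 × 24) = 0.65 × 21.6000 = 14.0400
Higher: breed at age 10 (16.4580).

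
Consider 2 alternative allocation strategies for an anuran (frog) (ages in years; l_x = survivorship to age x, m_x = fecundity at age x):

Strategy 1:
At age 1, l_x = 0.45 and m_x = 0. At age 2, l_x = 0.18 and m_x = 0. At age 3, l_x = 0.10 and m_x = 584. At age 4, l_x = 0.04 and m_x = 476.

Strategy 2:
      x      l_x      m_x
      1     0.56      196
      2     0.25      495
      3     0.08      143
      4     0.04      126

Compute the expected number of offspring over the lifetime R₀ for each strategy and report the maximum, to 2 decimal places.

249.99

Strategy 1: R₀ = 0.45×0 + 0.18×0 + 0.10×584 + 0.04×476 = 77.4400
Strategy 2: R₀ = 0.56×196 + 0.25×495 + 0.08×143 + 0.04×126 = 249.9900
Highest R₀: strategy 2 with 249.9900.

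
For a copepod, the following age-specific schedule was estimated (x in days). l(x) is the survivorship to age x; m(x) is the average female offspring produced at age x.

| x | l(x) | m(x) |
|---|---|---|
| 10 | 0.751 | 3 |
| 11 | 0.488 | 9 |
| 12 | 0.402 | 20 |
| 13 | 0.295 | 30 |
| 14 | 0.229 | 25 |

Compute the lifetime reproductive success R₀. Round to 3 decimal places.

R₀ = Σ l(x) m(x):
  age 10: 0.751 × 3 = 2.2530
  age 11: 0.488 × 9 = 4.3920
  age 12: 0.402 × 20 = 8.0400
  age 13: 0.295 × 30 = 8.8500
  age 14: 0.229 × 25 = 5.7250
R₀ = 2.2530 + 4.3920 + 8.0400 + 8.8500 + 5.7250 = 29.2600

29.260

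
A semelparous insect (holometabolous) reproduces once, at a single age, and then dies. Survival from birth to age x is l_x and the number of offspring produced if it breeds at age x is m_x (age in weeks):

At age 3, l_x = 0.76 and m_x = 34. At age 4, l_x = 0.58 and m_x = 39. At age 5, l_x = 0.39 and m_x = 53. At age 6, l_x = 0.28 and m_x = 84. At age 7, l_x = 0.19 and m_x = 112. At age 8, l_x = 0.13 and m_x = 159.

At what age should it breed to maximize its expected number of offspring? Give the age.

Expected offspring if breeding at age x = l_x × m_x:
  age 3: 0.76 × 34 = 25.840
  age 4: 0.58 × 39 = 22.620
  age 5: 0.39 × 53 = 20.670
  age 6: 0.28 × 84 = 23.520
  age 7: 0.19 × 112 = 21.280
  age 8: 0.13 × 159 = 20.670
Maximum at age 3 (25.840).

3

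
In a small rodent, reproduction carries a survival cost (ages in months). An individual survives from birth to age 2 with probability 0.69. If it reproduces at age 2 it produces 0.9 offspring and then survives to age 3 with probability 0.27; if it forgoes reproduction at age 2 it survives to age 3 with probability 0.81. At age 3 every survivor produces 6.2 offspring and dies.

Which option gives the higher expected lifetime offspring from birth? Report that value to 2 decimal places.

3.47

breed at age 2: R₀ = 0.69 × (0.9 + 0.27 × 6.2) = 0.69 × 2.5740 = 1.7761
delay to age 3: R₀ = 0.69 × (0.81 × 6.2) = 0.69 × 5.0220 = 3.4652
Higher: delay to age 3 (3.4652).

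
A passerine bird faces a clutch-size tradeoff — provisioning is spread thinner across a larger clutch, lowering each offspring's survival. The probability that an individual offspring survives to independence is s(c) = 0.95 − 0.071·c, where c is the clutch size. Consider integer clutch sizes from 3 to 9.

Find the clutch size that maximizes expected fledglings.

Expected fledglings = c × s(c):
  c=3: 3 × 0.737 = 2.211
  c=4: 4 × 0.666 = 2.664
  c=5: 5 × 0.595 = 2.975
  c=6: 6 × 0.524 = 3.144
  c=7: 7 × 0.453 = 3.171
  c=8: 8 × 0.382 = 3.056
  c=9: 9 × 0.311 = 2.799
Maximum at c = 7 (3.171 fledglings).

7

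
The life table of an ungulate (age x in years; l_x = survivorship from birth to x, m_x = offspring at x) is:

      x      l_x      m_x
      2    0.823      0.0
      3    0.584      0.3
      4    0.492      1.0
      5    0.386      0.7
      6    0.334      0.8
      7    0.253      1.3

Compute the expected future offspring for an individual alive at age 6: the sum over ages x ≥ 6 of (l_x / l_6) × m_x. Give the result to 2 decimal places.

1.78

l_6 = 0.334. Conditional survival from age 6 to x is l_x / l_6.
  x=6: (0.334/0.334) × 0.8 = 0.8000
  x=7: (0.253/0.334) × 1.3 = 0.9847
Sum = 0.8000 + 0.9847 = 1.7847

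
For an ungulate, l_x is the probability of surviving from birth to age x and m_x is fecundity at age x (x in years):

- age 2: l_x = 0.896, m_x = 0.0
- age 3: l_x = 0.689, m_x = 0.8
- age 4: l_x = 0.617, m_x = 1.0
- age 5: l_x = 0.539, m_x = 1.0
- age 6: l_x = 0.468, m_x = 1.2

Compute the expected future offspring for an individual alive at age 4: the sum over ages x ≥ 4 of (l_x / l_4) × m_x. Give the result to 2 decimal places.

l_4 = 0.617. Conditional survival from age 4 to x is l_x / l_4.
  x=4: (0.617/0.617) × 1.0 = 1.0000
  x=5: (0.539/0.617) × 1.0 = 0.8736
  x=6: (0.468/0.617) × 1.2 = 0.9102
Sum = 1.0000 + 0.8736 + 0.9102 = 2.7838

2.78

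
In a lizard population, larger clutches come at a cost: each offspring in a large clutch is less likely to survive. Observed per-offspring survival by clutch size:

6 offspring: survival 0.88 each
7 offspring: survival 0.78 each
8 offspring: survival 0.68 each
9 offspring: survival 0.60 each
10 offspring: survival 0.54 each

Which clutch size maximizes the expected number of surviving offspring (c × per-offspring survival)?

Expected surviving offspring = c × s(c):
  c=6: 6 × 0.88 = 5.280
  c=7: 7 × 0.78 = 5.460
  c=8: 8 × 0.68 = 5.440
  c=9: 9 × 0.60 = 5.400
  c=10: 10 × 0.54 = 5.400
Maximum at c = 7 (5.460 surviving offspring).

7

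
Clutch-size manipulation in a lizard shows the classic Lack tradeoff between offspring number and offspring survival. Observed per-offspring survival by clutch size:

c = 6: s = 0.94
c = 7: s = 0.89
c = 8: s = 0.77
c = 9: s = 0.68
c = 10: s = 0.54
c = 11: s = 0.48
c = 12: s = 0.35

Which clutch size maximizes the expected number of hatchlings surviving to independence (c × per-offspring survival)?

Expected hatchlings surviving to independence = c × s(c):
  c=6: 6 × 0.94 = 5.640
  c=7: 7 × 0.89 = 6.230
  c=8: 8 × 0.77 = 6.160
  c=9: 9 × 0.68 = 6.120
  c=10: 10 × 0.54 = 5.400
  c=11: 11 × 0.48 = 5.280
  c=12: 12 × 0.35 = 4.200
Maximum at c = 7 (6.230 hatchlings surviving to independence).

7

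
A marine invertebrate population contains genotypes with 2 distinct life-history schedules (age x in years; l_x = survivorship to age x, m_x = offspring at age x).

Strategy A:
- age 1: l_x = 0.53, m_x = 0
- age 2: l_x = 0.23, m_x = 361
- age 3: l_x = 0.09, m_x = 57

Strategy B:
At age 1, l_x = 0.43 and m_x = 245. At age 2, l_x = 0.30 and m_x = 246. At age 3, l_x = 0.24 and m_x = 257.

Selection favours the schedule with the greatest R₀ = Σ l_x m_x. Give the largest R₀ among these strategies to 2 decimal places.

240.83

Strategy A: R₀ = 0.53×0 + 0.23×361 + 0.09×57 = 88.1600
Strategy B: R₀ = 0.43×245 + 0.30×246 + 0.24×257 = 240.8300
Highest R₀: strategy B with 240.8300.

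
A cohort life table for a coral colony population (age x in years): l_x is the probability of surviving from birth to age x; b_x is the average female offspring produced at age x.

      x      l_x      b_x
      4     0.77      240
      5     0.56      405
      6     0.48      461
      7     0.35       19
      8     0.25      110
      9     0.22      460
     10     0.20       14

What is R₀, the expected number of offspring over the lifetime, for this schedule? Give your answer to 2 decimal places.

771.03

R₀ = Σ l_x b_x:
  age 4: 0.77 × 240 = 184.8000
  age 5: 0.56 × 405 = 226.8000
  age 6: 0.48 × 461 = 221.2800
  age 7: 0.35 × 19 = 6.6500
  age 8: 0.25 × 110 = 27.5000
  age 9: 0.22 × 460 = 101.2000
  age 10: 0.20 × 14 = 2.8000
R₀ = 184.8000 + 226.8000 + 221.2800 + 6.6500 + 27.5000 + 101.2000 + 2.8000 = 771.0300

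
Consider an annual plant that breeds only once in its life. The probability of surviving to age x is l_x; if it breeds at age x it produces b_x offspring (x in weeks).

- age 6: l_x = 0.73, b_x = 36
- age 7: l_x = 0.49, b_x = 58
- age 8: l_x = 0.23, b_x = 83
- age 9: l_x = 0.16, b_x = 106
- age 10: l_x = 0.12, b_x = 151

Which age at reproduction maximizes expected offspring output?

Expected offspring if breeding at age x = l_x × b_x:
  age 6: 0.73 × 36 = 26.280
  age 7: 0.49 × 58 = 28.420
  age 8: 0.23 × 83 = 19.090
  age 9: 0.16 × 106 = 16.960
  age 10: 0.12 × 151 = 18.120
Maximum at age 7 (28.420).

7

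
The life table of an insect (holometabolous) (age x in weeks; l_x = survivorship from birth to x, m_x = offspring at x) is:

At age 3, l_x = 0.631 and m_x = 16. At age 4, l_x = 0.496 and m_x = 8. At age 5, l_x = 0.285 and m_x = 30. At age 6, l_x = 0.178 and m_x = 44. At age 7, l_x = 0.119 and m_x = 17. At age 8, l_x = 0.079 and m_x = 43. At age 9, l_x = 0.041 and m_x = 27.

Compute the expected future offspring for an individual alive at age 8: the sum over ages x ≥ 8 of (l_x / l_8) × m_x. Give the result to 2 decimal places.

57.01

l_8 = 0.079. Conditional survival from age 8 to x is l_x / l_8.
  x=8: (0.079/0.079) × 43 = 43.0000
  x=9: (0.041/0.079) × 27 = 14.0127
Sum = 43.0000 + 14.0127 = 57.0127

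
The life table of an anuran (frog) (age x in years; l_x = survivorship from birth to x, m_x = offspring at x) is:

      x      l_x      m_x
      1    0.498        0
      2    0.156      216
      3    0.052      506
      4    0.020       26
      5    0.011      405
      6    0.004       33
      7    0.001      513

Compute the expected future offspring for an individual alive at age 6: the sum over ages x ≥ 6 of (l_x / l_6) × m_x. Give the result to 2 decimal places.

161.25

l_6 = 0.004. Conditional survival from age 6 to x is l_x / l_6.
  x=6: (0.004/0.004) × 33 = 33.0000
  x=7: (0.001/0.004) × 513 = 128.2500
Sum = 33.0000 + 128.2500 = 161.2500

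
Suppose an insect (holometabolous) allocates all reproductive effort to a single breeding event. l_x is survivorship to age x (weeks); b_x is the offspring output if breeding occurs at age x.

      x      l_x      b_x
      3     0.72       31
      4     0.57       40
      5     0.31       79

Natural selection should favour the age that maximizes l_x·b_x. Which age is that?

5

Expected offspring if breeding at age x = l_x × b_x:
  age 3: 0.72 × 31 = 22.320
  age 4: 0.57 × 40 = 22.800
  age 5: 0.31 × 79 = 24.490
Maximum at age 5 (24.490).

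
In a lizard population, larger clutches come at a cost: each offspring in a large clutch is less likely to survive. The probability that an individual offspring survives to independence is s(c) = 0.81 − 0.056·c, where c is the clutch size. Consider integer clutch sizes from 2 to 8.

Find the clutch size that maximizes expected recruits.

7

Expected recruits = c × s(c):
  c=2: 2 × 0.698 = 1.396
  c=3: 3 × 0.642 = 1.926
  c=4: 4 × 0.586 = 2.344
  c=5: 5 × 0.530 = 2.650
  c=6: 6 × 0.474 = 2.844
  c=7: 7 × 0.418 = 2.926
  c=8: 8 × 0.362 = 2.896
Maximum at c = 7 (2.926 recruits).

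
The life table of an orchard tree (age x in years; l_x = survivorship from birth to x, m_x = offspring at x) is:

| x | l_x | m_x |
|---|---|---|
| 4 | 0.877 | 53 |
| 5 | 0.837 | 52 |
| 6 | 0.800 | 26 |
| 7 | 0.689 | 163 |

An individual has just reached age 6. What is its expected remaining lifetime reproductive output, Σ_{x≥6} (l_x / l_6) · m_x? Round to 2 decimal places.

166.38

l_6 = 0.800. Conditional survival from age 6 to x is l_x / l_6.
  x=6: (0.800/0.800) × 26 = 26.0000
  x=7: (0.689/0.800) × 163 = 140.3837
Sum = 26.0000 + 140.3837 = 166.3837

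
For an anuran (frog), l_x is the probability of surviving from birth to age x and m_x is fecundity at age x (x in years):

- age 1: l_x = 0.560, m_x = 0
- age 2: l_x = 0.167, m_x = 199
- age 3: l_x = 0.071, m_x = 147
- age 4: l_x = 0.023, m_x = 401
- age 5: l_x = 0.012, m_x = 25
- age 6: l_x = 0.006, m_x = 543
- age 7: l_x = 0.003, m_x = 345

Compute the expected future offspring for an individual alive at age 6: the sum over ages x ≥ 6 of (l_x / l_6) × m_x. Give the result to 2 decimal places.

l_6 = 0.006. Conditional survival from age 6 to x is l_x / l_6.
  x=6: (0.006/0.006) × 543 = 543.0000
  x=7: (0.003/0.006) × 345 = 172.5000
Sum = 543.0000 + 172.5000 = 715.5000

715.50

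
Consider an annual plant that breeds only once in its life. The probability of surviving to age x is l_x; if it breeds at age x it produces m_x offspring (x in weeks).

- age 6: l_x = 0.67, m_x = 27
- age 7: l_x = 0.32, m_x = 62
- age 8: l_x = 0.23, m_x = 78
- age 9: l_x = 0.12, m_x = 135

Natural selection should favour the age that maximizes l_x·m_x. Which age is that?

7

Expected offspring if breeding at age x = l_x × m_x:
  age 6: 0.67 × 27 = 18.090
  age 7: 0.32 × 62 = 19.840
  age 8: 0.23 × 78 = 17.940
  age 9: 0.12 × 135 = 16.200
Maximum at age 7 (19.840).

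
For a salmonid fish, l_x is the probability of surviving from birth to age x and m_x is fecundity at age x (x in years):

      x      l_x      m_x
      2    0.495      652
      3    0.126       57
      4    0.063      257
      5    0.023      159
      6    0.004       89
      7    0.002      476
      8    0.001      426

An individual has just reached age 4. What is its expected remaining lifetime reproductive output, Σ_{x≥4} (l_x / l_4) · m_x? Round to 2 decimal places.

342.57

l_4 = 0.063. Conditional survival from age 4 to x is l_x / l_4.
  x=4: (0.063/0.063) × 257 = 257.0000
  x=5: (0.023/0.063) × 159 = 58.0476
  x=6: (0.004/0.063) × 89 = 5.6508
  x=7: (0.002/0.063) × 476 = 15.1111
  x=8: (0.001/0.063) × 426 = 6.7619
Sum = 257.0000 + 58.0476 + 5.6508 + 15.1111 + 6.7619 = 342.5714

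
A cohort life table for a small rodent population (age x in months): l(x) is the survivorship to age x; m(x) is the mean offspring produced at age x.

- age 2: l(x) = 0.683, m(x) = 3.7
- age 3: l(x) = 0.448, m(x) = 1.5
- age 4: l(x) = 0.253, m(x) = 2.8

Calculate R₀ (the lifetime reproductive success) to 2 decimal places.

R₀ = Σ l(x) m(x):
  age 2: 0.683 × 3.7 = 2.5271
  age 3: 0.448 × 1.5 = 0.6720
  age 4: 0.253 × 2.8 = 0.7084
R₀ = 2.5271 + 0.6720 + 0.7084 = 3.9075

3.91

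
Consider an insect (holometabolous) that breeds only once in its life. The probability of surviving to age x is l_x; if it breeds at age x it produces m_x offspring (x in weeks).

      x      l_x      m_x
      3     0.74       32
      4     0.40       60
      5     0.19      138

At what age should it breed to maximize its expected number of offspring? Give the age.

Expected offspring if breeding at age x = l_x × m_x:
  age 3: 0.74 × 32 = 23.680
  age 4: 0.40 × 60 = 24.000
  age 5: 0.19 × 138 = 26.220
Maximum at age 5 (26.220).

5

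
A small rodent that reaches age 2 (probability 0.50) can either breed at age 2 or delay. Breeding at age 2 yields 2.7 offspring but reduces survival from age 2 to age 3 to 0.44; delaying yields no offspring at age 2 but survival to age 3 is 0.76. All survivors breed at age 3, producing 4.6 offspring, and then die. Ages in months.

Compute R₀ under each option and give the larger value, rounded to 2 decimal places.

breed at age 2: R₀ = 0.50 × (2.7 + 0.44 × 4.6) = 0.50 × 4.7240 = 2.3620
delay to age 3: R₀ = 0.50 × (0.76 × 4.6) = 0.50 × 3.4960 = 1.7480
Higher: breed at age 2 (2.3620).

2.36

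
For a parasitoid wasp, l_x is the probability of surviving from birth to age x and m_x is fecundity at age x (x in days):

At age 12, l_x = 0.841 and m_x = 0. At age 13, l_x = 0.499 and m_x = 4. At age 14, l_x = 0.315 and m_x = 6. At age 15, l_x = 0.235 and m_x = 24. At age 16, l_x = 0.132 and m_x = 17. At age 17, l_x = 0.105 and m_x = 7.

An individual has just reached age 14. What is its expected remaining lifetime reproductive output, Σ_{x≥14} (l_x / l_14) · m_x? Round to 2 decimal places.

l_14 = 0.315. Conditional survival from age 14 to x is l_x / l_14.
  x=14: (0.315/0.315) × 6 = 6.0000
  x=15: (0.235/0.315) × 24 = 17.9048
  x=16: (0.132/0.315) × 17 = 7.1238
  x=17: (0.105/0.315) × 7 = 2.3333
Sum = 6.0000 + 17.9048 + 7.1238 + 2.3333 = 33.3619

33.36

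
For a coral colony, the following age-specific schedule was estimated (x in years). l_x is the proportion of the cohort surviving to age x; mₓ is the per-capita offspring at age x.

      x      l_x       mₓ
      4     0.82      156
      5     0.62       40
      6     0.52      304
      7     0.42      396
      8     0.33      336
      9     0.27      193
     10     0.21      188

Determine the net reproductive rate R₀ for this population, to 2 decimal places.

R₀ = Σ l_x mₓ:
  age 4: 0.82 × 156 = 127.9200
  age 5: 0.62 × 40 = 24.8000
  age 6: 0.52 × 304 = 158.0800
  age 7: 0.42 × 396 = 166.3200
  age 8: 0.33 × 336 = 110.8800
  age 9: 0.27 × 193 = 52.1100
  age 10: 0.21 × 188 = 39.4800
R₀ = 127.9200 + 24.8000 + 158.0800 + 166.3200 + 110.8800 + 52.1100 + 39.4800 = 679.5900

679.59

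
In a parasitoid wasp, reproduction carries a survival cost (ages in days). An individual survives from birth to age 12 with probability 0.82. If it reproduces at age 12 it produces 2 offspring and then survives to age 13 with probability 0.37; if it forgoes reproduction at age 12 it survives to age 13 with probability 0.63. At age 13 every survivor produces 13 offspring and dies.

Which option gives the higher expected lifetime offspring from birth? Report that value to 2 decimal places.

breed at age 12: R₀ = 0.82 × (2 + 0.37 × 13) = 0.82 × 6.8100 = 5.5842
delay to age 13: R₀ = 0.82 × (0.63 × 13) = 0.82 × 8.1900 = 6.7158
Higher: delay to age 13 (6.7158).

6.72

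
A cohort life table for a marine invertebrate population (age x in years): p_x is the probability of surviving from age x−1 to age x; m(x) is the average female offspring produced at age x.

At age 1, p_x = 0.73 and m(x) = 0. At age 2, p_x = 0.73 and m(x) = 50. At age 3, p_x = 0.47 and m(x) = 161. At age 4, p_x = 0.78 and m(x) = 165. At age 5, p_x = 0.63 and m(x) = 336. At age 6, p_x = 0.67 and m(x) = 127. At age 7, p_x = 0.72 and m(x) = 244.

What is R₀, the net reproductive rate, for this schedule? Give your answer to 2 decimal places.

Survivorship from birth: l_x = p_1·p_2·…·p_x.
  l_1 = 0.73000
  l_2 = 0.53290
  l_3 = 0.25046
  l_4 = 0.19536
  l_5 = 0.12308
  l_6 = 0.08246
  l_7 = 0.05937
R₀ = Σ l_x m(x):
  age 1: 0.73000 × 0 = 0.0000
  age 2: 0.53290 × 50 = 26.6450
  age 3: 0.25046 × 161 = 40.3241
  age 4: 0.19536 × 165 = 32.2344
  age 5: 0.12308 × 336 = 41.3549
  age 6: 0.08246 × 127 = 10.4724
  age 7: 0.05937 × 244 = 14.4863
R₀ = 0.0000 + 26.6450 + 40.3241 + 32.2344 + 41.3549 + 10.4724 + 14.4863 = 165.5170

165.52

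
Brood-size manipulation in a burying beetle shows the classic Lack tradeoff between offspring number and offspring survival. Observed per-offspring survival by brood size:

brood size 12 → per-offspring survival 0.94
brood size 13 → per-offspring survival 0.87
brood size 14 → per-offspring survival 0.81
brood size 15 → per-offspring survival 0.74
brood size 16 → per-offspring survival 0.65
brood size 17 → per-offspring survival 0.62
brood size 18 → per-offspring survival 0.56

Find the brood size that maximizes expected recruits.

14

Expected recruits = c × s(c):
  c=12: 12 × 0.94 = 11.280
  c=13: 13 × 0.87 = 11.310
  c=14: 14 × 0.81 = 11.340
  c=15: 15 × 0.74 = 11.100
  c=16: 16 × 0.65 = 10.400
  c=17: 17 × 0.62 = 10.540
  c=18: 18 × 0.56 = 10.080
Maximum at c = 14 (11.340 recruits).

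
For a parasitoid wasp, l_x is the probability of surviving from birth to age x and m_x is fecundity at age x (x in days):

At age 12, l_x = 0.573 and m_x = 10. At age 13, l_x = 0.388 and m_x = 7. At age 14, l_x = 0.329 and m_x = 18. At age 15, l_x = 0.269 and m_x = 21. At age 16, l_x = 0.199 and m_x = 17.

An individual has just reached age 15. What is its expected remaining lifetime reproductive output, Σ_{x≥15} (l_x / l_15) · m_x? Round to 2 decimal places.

33.58

l_15 = 0.269. Conditional survival from age 15 to x is l_x / l_15.
  x=15: (0.269/0.269) × 21 = 21.0000
  x=16: (0.199/0.269) × 17 = 12.5762
Sum = 21.0000 + 12.5762 = 33.5762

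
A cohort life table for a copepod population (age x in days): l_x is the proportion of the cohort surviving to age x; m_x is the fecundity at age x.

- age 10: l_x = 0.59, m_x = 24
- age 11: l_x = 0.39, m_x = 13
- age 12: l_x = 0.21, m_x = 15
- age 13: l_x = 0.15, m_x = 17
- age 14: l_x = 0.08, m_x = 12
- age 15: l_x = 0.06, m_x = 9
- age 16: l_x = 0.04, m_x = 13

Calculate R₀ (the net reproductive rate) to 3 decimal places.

26.950

R₀ = Σ l_x m_x:
  age 10: 0.59 × 24 = 14.1600
  age 11: 0.39 × 13 = 5.0700
  age 12: 0.21 × 15 = 3.1500
  age 13: 0.15 × 17 = 2.5500
  age 14: 0.08 × 12 = 0.9600
  age 15: 0.06 × 9 = 0.5400
  age 16: 0.04 × 13 = 0.5200
R₀ = 14.1600 + 5.0700 + 3.1500 + 2.5500 + 0.9600 + 0.5400 + 0.5200 = 26.9500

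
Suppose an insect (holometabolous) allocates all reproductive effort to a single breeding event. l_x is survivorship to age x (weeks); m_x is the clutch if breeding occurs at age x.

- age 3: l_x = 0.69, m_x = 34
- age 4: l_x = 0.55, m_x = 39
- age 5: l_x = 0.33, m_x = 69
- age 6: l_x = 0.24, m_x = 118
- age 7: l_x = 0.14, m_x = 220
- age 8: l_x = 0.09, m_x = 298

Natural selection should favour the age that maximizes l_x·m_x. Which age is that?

7

Expected offspring if breeding at age x = l_x × m_x:
  age 3: 0.69 × 34 = 23.460
  age 4: 0.55 × 39 = 21.450
  age 5: 0.33 × 69 = 22.770
  age 6: 0.24 × 118 = 28.320
  age 7: 0.14 × 220 = 30.800
  age 8: 0.09 × 298 = 26.820
Maximum at age 7 (30.800).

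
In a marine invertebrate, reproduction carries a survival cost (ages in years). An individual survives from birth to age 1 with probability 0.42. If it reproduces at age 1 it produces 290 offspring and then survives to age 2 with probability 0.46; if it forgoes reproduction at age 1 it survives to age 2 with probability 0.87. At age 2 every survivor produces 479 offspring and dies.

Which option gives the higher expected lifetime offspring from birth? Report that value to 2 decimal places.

214.34

breed at age 1: R₀ = 0.42 × (290 + 0.46 × 479) = 0.42 × 510.3400 = 214.3428
delay to age 2: R₀ = 0.42 × (0.87 × 479) = 0.42 × 416.7300 = 175.0266
Higher: breed at age 1 (214.3428).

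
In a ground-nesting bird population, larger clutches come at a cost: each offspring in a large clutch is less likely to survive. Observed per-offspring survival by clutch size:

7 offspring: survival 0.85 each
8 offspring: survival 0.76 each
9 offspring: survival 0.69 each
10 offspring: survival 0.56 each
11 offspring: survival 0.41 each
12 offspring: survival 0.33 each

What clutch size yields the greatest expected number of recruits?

Expected recruits = c × s(c):
  c=7: 7 × 0.85 = 5.950
  c=8: 8 × 0.76 = 6.080
  c=9: 9 × 0.69 = 6.210
  c=10: 10 × 0.56 = 5.600
  c=11: 11 × 0.41 = 4.510
  c=12: 12 × 0.33 = 3.960
Maximum at c = 9 (6.210 recruits).

9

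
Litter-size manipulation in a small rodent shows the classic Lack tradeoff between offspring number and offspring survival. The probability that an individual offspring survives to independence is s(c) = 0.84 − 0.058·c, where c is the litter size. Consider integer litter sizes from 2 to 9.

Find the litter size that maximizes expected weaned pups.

7

Expected weaned pups = c × s(c):
  c=2: 2 × 0.724 = 1.448
  c=3: 3 × 0.666 = 1.998
  c=4: 4 × 0.608 = 2.432
  c=5: 5 × 0.550 = 2.750
  c=6: 6 × 0.492 = 2.952
  c=7: 7 × 0.434 = 3.038
  c=8: 8 × 0.376 = 3.008
  c=9: 9 × 0.318 = 2.862
Maximum at c = 7 (3.038 weaned pups).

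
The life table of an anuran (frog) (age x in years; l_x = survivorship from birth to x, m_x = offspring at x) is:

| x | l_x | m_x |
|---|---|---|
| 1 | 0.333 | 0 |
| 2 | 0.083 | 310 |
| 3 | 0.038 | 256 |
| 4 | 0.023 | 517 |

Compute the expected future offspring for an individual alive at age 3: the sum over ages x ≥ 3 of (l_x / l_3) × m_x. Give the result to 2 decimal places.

l_3 = 0.038. Conditional survival from age 3 to x is l_x / l_3.
  x=3: (0.038/0.038) × 256 = 256.0000
  x=4: (0.023/0.038) × 517 = 312.9211
Sum = 256.0000 + 312.9211 = 568.9211

568.92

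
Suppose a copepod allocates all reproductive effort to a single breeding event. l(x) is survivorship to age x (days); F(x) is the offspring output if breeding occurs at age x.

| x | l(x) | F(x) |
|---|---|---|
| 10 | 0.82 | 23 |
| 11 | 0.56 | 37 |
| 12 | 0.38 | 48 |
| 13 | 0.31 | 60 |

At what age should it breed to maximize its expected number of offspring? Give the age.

Expected offspring if breeding at age x = l(x) × F(x):
  age 10: 0.82 × 23 = 18.860
  age 11: 0.56 × 37 = 20.720
  age 12: 0.38 × 48 = 18.240
  age 13: 0.31 × 60 = 18.600
Maximum at age 11 (20.720).

11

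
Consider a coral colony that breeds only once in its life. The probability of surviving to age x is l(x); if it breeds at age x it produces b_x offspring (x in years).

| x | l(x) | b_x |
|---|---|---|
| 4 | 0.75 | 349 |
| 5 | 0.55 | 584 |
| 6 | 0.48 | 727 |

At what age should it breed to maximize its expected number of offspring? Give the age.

6

Expected offspring if breeding at age x = l(x) × b_x:
  age 4: 0.75 × 349 = 261.750
  age 5: 0.55 × 584 = 321.200
  age 6: 0.48 × 727 = 348.960
Maximum at age 6 (348.960).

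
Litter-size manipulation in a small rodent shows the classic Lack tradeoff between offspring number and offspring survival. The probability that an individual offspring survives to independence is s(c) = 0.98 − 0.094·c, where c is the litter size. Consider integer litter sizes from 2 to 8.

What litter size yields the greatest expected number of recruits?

Expected recruits = c × s(c):
  c=2: 2 × 0.792 = 1.584
  c=3: 3 × 0.698 = 2.094
  c=4: 4 × 0.604 = 2.416
  c=5: 5 × 0.510 = 2.550
  c=6: 6 × 0.416 = 2.496
  c=7: 7 × 0.322 = 2.254
  c=8: 8 × 0.228 = 1.824
Maximum at c = 5 (2.550 recruits).

5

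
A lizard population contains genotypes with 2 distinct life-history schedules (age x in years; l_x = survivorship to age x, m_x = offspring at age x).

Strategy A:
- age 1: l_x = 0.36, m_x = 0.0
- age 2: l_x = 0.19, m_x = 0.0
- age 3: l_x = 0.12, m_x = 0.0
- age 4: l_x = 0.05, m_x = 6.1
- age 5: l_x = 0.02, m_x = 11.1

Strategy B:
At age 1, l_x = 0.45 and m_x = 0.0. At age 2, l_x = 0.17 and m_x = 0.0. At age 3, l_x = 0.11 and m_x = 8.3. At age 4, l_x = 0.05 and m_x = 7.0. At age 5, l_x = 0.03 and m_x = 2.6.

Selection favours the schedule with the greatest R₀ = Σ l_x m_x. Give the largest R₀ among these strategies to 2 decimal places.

Strategy A: R₀ = 0.36×0.0 + 0.19×0.0 + 0.12×0.0 + 0.05×6.1 + 0.02×11.1 = 0.5270
Strategy B: R₀ = 0.45×0.0 + 0.17×0.0 + 0.11×8.3 + 0.05×7.0 + 0.03×2.6 = 1.3410
Highest R₀: strategy B with 1.3410.

1.34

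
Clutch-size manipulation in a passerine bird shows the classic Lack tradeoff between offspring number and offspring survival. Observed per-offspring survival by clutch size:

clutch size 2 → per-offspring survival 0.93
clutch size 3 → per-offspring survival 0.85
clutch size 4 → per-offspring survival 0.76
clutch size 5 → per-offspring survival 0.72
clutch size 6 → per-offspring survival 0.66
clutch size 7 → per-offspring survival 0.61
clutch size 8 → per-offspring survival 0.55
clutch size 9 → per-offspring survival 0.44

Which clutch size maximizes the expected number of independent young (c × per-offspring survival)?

Expected independent young = c × s(c):
  c=2: 2 × 0.93 = 1.860
  c=3: 3 × 0.85 = 2.550
  c=4: 4 × 0.76 = 3.040
  c=5: 5 × 0.72 = 3.600
  c=6: 6 × 0.66 = 3.960
  c=7: 7 × 0.61 = 4.270
  c=8: 8 × 0.55 = 4.400
  c=9: 9 × 0.44 = 3.960
Maximum at c = 8 (4.400 independent young).

8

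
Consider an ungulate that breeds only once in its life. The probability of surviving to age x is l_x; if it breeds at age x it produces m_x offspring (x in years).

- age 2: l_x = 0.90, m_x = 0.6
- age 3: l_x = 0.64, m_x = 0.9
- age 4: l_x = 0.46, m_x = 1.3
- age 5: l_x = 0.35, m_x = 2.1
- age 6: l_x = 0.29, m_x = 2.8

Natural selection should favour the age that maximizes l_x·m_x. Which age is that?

6

Expected offspring if breeding at age x = l_x × m_x:
  age 2: 0.90 × 0.6 = 0.540
  age 3: 0.64 × 0.9 = 0.576
  age 4: 0.46 × 1.3 = 0.598
  age 5: 0.35 × 2.1 = 0.735
  age 6: 0.29 × 2.8 = 0.812
Maximum at age 6 (0.812).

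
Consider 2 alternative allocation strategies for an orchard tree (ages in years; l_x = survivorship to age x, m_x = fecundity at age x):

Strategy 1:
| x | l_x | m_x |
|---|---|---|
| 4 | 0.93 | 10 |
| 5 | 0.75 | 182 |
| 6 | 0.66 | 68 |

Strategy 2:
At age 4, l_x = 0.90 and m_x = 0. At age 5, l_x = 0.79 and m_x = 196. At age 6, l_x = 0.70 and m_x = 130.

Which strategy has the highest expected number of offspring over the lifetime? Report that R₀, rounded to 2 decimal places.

Strategy 1: R₀ = 0.93×10 + 0.75×182 + 0.66×68 = 190.6800
Strategy 2: R₀ = 0.90×0 + 0.79×196 + 0.70×130 = 245.8400
Highest R₀: strategy 2 with 245.8400.

245.84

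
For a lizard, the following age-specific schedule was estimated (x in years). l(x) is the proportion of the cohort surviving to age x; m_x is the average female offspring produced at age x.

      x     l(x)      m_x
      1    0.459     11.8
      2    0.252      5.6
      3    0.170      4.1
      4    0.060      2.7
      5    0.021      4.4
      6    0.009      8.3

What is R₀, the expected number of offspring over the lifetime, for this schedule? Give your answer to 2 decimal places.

7.85

R₀ = Σ l(x) m_x:
  age 1: 0.459 × 11.8 = 5.4162
  age 2: 0.252 × 5.6 = 1.4112
  age 3: 0.170 × 4.1 = 0.6970
  age 4: 0.060 × 2.7 = 0.1620
  age 5: 0.021 × 4.4 = 0.0924
  age 6: 0.009 × 8.3 = 0.0747
R₀ = 5.4162 + 1.4112 + 0.6970 + 0.1620 + 0.0924 + 0.0747 = 7.8535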